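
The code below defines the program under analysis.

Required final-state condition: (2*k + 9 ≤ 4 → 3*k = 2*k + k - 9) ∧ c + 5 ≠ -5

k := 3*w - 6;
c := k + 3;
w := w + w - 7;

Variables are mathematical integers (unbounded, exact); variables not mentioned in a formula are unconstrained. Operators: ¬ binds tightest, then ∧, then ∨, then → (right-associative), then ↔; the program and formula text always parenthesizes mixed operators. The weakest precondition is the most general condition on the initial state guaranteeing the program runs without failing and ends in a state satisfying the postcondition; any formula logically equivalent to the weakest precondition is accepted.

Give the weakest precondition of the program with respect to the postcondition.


Working backward. After the program, the postcondition (2*k + 9 ≤ 4 → 3*k = 2*k + k - 9) ∧ c + 5 ≠ -5 must hold; in canonical form it is (¬(2*k ≤ -5)) ∧ c ≠ -10.
Before w := w + w - 7: (¬(2*k ≤ -5)) ∧ c ≠ -10
Before c := k + 3: (¬(2*k ≤ -5)) ∧ k ≠ -13
Before k := 3*w - 6: (¬(6*w ≤ 7)) ∧ 3*w ≠ -7
Answer: WP = (¬(6*w ≤ 7)) ∧ 3*w ≠ -7


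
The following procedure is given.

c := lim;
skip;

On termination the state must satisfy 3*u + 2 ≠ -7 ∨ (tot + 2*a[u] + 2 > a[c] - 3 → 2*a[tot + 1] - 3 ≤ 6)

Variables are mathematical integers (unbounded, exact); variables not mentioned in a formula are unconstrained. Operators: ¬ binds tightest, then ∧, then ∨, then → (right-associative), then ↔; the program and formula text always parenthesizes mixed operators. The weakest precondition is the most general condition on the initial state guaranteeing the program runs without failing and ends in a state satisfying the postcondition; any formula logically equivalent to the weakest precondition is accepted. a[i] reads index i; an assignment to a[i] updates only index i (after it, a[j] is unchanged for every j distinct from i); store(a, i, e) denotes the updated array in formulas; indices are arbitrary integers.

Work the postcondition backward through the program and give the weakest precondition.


Working backward. After the program, the postcondition 3*u + 2 ≠ -7 ∨ (tot + 2*a[u] + 2 > a[c] - 3 → 2*a[tot + 1] - 3 ≤ 6) must hold; in canonical form it is 3*u ≠ -9 ∨ (2*a[u] + tot > a[c] - 5 → 2*a[tot + 1] ≤ 9).
Before skip: 3*u ≠ -9 ∨ (2*a[u] + tot > a[c] - 5 → 2*a[tot + 1] ≤ 9)
Before c := lim: 3*u ≠ -9 ∨ (2*a[u] + tot > a[lim] - 5 → 2*a[tot + 1] ≤ 9)
Answer: WP = 3*u ≠ -9 ∨ (2*a[u] + tot > a[lim] - 5 → 2*a[tot + 1] ≤ 9)


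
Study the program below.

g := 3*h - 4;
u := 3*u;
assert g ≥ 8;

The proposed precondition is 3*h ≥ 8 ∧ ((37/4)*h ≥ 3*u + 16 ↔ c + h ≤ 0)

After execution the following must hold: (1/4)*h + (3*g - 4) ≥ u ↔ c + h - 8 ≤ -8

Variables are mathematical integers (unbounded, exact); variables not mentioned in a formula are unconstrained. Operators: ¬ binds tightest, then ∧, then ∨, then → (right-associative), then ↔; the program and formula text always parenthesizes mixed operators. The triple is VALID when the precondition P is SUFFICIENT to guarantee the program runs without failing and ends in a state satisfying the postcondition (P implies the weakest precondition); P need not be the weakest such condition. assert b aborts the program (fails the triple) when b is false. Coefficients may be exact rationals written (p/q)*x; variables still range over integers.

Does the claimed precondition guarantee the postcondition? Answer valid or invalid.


Working backward. After the program, the postcondition (1/4)*h + (3*g - 4) ≥ u ↔ c + h - 8 ≤ -8 must hold; in canonical form it is 3*g + (1/4)*h ≥ u + 4 ↔ c + h ≤ 0.
Before assert g ≥ 8: g ≥ 8 ∧ (3*g + (1/4)*h ≥ u + 4 ↔ c + h ≤ 0)
Before u := 3*u: g ≥ 8 ∧ (3*g + (1/4)*h ≥ 3*u + 4 ↔ c + h ≤ 0)
Before g := 3*h - 4: 3*h ≥ 12 ∧ ((37/4)*h ≥ 3*u + 16 ↔ c + h ≤ 0)
The weakest precondition is 3*h ≥ 12 ∧ ((37/4)*h ≥ 3*u + 16 ↔ c + h ≤ 0).
Check whether 3*h ≥ 8 ∧ ((37/4)*h ≥ 3*u + 16 ↔ c + h ≤ 0) implies it.
Countermodel: at the initial state c = -3, h = 3, u = 0, the precondition holds but the weakest precondition fails.
Answer: invalid


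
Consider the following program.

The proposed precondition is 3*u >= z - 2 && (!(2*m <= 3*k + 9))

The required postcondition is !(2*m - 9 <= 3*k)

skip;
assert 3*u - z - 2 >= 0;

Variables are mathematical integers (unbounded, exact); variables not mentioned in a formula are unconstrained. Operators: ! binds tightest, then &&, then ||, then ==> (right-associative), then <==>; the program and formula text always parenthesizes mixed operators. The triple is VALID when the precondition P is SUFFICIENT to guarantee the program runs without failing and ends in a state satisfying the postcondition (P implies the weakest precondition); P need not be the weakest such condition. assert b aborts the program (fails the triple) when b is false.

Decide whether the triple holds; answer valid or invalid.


Working backward. After the program, the postcondition !(2*m - 9 <= 3*k) must hold; in canonical form it is !(2*m <= 3*k + 9).
Before assert 3*u - z - 2 >= 0: 3*u >= z + 2 && (!(2*m <= 3*k + 9))
Before skip: 3*u >= z + 2 && (!(2*m <= 3*k + 9))
The weakest precondition is 3*u >= z + 2 && (!(2*m <= 3*k + 9)).
Check whether 3*u >= z - 2 && (!(2*m <= 3*k + 9)) implies it.
Countermodel: at the initial state k = 0, m = 5, u = 0, z = 0, the precondition holds but the weakest precondition fails.
Answer: invalid


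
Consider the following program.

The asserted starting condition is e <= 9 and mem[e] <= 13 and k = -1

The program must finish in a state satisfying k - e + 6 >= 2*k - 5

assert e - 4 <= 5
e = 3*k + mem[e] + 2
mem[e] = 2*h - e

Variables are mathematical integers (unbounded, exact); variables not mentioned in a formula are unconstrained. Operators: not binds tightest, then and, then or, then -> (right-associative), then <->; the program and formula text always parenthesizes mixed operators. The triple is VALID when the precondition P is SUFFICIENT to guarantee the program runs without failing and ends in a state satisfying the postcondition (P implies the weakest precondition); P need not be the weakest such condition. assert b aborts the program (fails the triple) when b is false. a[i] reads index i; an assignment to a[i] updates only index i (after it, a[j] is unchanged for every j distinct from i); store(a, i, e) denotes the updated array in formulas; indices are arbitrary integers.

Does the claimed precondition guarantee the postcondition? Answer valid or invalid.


Working backward. After the program, the postcondition k - e + 6 >= 2*k - 5 must hold; in canonical form it is e + k <= 11.
Before mem[e] := 2*h - e: e + k <= 11
Before e := 3*k + mem[e] + 2: mem[e] + 4*k <= 9
Before assert e - 4 <= 5: e <= 9 and mem[e] + 4*k <= 9
The weakest precondition is e <= 9 and mem[e] + 4*k <= 9.
Check whether e <= 9 and mem[e] <= 13 and k = -1 implies it.
Every state satisfying the precondition satisfies the weakest precondition: the implication holds.
Answer: valid


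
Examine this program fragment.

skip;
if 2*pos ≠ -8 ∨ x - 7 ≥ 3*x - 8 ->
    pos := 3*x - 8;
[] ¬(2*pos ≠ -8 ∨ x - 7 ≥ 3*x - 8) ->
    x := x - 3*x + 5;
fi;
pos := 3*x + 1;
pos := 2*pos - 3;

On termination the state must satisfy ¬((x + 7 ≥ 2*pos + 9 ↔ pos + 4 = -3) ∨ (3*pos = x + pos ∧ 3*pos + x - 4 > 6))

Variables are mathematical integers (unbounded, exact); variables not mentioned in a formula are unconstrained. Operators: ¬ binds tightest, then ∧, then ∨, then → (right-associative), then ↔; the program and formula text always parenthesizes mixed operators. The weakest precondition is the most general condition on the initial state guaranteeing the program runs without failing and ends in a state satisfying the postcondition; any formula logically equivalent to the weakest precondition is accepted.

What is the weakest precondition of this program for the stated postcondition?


Working backward. After the program, the postcondition ¬((x + 7 ≥ 2*pos + 9 ↔ pos + 4 = -3) ∨ (3*pos = x + pos ∧ 3*pos + x - 4 > 6)) must hold; in canonical form it is ¬((x ≥ 2*pos + 2 ↔ pos = -7) ∨ (2*pos = x ∧ 3*pos + x > 10)).
Before pos := 2*pos - 3: ¬((x ≥ 4*pos - 4 ↔ 2*pos = -4) ∨ (4*pos = x + 6 ∧ 6*pos + x > 19))
Before pos := 3*x + 1: ¬((11*x ≤ 0 ↔ 6*x = -6) ∨ (11*x = 2 ∧ 19*x > 13))
Then branch requires ¬((11*x ≤ 0 ↔ 6*x = -6) ∨ (11*x = 2 ∧ 19*x > 13)); else branch requires ¬((22*x ≥ 55 ↔ 12*x = 36) ∨ (22*x = 53 ∧ 38*x < 82)).
Before the if: ((2*pos ≠ -8 ∨ 2*x ≤ 1) → (¬((11*x ≤ 0 ↔ 6*x = -6) ∨ (11*x = 2 ∧ 19*x > 13)))) ∧ ((¬(2*pos ≠ -8 ∨ 2*x ≤ 1)) → (¬((22*x ≥ 55 ↔ 12*x = 36) ∨ (22*x = 53 ∧ 38*x < 82))))
Before skip: ((2*pos ≠ -8 ∨ 2*x ≤ 1) → (¬((11*x ≤ 0 ↔ 6*x = -6) ∨ (11*x = 2 ∧ 19*x > 13)))) ∧ ((¬(2*pos ≠ -8 ∨ 2*x ≤ 1)) → (¬((22*x ≥ 55 ↔ 12*x = 36) ∨ (22*x = 53 ∧ 38*x < 82))))
Answer: WP = ((2*pos ≠ -8 ∨ 2*x ≤ 1) → (¬((11*x ≤ 0 ↔ 6*x = -6) ∨ (11*x = 2 ∧ 19*x > 13)))) ∧ ((¬(2*pos ≠ -8 ∨ 2*x ≤ 1)) → (¬((22*x ≥ 55 ↔ 12*x = 36) ∨ (22*x = 53 ∧ 38*x < 82))))


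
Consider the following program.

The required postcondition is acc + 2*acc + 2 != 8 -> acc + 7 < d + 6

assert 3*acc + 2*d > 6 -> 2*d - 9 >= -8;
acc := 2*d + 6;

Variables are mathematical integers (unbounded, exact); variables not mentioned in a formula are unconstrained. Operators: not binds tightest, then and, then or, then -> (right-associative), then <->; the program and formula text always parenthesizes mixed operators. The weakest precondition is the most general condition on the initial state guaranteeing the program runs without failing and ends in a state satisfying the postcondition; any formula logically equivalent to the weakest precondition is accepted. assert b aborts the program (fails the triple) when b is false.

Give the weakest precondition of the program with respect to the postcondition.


Working backward. After the program, the postcondition acc + 2*acc + 2 != 8 -> acc + 7 < d + 6 must hold; in canonical form it is 3*acc != 6 -> acc < d - 1.
Before acc := 2*d + 6: 6*d != -12 -> d < -7
Before assert 3*acc + 2*d > 6 -> 2*d - 9 >= -8: (3*acc + 2*d > 6 -> 2*d >= 1) and (6*d != -12 -> d < -7)
Answer: WP = (3*acc + 2*d > 6 -> 2*d >= 1) and (6*d != -12 -> d < -7)


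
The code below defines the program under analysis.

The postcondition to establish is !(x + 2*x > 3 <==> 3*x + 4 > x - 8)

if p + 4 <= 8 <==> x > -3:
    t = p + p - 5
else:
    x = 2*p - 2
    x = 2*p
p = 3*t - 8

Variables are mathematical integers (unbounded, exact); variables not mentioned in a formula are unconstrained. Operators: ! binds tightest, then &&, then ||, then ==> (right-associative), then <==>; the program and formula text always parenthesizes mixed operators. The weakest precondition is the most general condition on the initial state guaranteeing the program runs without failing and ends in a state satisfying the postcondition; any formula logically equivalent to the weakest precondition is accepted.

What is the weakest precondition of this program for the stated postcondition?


Working backward. After the program, the postcondition !(x + 2*x > 3 <==> 3*x + 4 > x - 8) must hold; in canonical form it is !(3*x > 3 <==> 2*x > -12).
Before p := 3*t - 8: !(3*x > 3 <==> 2*x > -12)
Then branch requires !(3*x > 3 <==> 2*x > -12); else branch requires !(6*p > 3 <==> 4*p > -12).
Before the if: ((p <= 4 <==> x > -3) ==> (!(3*x > 3 <==> 2*x > -12))) && ((!(p <= 4 <==> x > -3)) ==> (!(6*p > 3 <==> 4*p > -12)))
Answer: WP = ((p <= 4 <==> x > -3) ==> (!(3*x > 3 <==> 2*x > -12))) && ((!(p <= 4 <==> x > -3)) ==> (!(6*p > 3 <==> 4*p > -12)))


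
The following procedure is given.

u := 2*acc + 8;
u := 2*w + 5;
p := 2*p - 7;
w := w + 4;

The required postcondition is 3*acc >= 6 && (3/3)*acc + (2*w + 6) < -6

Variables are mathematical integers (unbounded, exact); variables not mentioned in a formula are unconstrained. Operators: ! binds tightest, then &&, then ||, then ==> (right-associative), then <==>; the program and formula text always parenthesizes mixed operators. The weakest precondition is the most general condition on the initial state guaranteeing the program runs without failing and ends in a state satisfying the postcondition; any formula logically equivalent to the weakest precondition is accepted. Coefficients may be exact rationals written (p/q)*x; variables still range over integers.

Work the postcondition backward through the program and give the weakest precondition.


Working backward. After the program, the postcondition 3*acc >= 6 && (3/3)*acc + (2*w + 6) < -6 must hold; in canonical form it is 3*acc >= 6 && acc + 2*w < -12.
Before w := w + 4: 3*acc >= 6 && acc + 2*w < -20
Before p := 2*p - 7: 3*acc >= 6 && acc + 2*w < -20
Before u := 2*w + 5: 3*acc >= 6 && acc + 2*w < -20
Before u := 2*acc + 8: 3*acc >= 6 && acc + 2*w < -20
Answer: WP = 3*acc >= 6 && acc + 2*w < -20


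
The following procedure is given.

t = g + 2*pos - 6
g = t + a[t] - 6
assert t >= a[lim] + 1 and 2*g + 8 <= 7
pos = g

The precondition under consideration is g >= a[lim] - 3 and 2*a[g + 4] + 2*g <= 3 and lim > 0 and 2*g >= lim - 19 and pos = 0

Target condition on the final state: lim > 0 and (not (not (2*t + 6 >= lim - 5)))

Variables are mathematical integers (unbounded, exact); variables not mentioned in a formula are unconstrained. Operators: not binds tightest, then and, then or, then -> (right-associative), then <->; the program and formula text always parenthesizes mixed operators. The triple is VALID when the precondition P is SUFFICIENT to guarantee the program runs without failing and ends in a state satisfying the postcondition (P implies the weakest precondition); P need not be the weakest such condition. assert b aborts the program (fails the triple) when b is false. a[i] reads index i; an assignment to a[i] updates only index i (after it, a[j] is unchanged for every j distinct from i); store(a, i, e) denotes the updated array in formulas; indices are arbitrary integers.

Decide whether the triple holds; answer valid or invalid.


Working backward. After the program, the postcondition lim > 0 and (not (not (2*t + 6 >= lim - 5))) must hold; in canonical form it is lim > 0 and 2*t >= lim - 11.
Before pos := g: lim > 0 and 2*t >= lim - 11
Before assert t >= a[lim] + 1 and 2*g + 8 <= 7: t >= a[lim] + 1 and 2*g <= -1 and lim > 0 and 2*t >= lim - 11
Before g := t + a[t] - 6: t >= a[lim] + 1 and 2*a[t] + 2*t <= 11 and lim > 0 and 2*t >= lim - 11
Before t := g + 2*pos - 6: g + 2*pos >= a[lim] + 7 and 2*a[g + 2*pos - 6] + 2*g + 4*pos <= 23 and lim > 0 and 2*g + 4*pos >= lim + 1
The weakest precondition is g + 2*pos >= a[lim] + 7 and 2*a[g + 2*pos - 6] + 2*g + 4*pos <= 23 and lim > 0 and 2*g + 4*pos >= lim + 1.
Check whether g >= a[lim] - 3 and 2*a[g + 4] + 2*g <= 3 and lim > 0 and 2*g >= lim - 19 and pos = 0 implies it.
Countermodel: at the initial state a = {[-6] = 12, [1] = 0, [4] = -15215, elsewhere -15215}, g = 0, lim = 1, pos = 0, the precondition holds but the weakest precondition fails.
Answer: invalid


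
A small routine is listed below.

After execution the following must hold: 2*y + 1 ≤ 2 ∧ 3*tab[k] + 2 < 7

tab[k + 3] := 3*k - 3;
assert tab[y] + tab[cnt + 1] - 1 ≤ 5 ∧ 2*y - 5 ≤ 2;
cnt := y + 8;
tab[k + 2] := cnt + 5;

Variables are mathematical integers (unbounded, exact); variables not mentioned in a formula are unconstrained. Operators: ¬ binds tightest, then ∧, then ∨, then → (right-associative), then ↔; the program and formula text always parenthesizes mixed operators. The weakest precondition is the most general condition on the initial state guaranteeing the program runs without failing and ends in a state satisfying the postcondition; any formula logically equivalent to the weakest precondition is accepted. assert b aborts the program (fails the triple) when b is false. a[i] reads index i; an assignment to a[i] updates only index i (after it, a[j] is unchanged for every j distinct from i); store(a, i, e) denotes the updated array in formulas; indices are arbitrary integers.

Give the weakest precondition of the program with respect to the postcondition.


Working backward. After the program, the postcondition 2*y + 1 ≤ 2 ∧ 3*tab[k] + 2 < 7 must hold; in canonical form it is 2*y ≤ 1 ∧ 3*tab[k] < 5.
Before tab[k + 2] := cnt + 5: 2*y ≤ 1 ∧ 3*store(tab, k + 2, cnt + 5)[k] < 5
Before cnt := y + 8: 2*y ≤ 1 ∧ 3*store(tab, k + 2, y + 13)[k] < 5
Before assert tab[y] + tab[cnt + 1] - 1 ≤ 5 ∧ 2*y - 5 ≤ 2: tab[cnt + 1] + tab[y] ≤ 6 ∧ 2*y ≤ 7 ∧ 2*y ≤ 1 ∧ 3*store(tab, k + 2, y + 13)[k] < 5
Before tab[k + 3] := 3*k - 3: store(tab, k + 3, 3*k - 3)[cnt + 1] + store(tab, k + 3, 3*k - 3)[y] ≤ 6 ∧ 2*y ≤ 7 ∧ 2*y ≤ 1 ∧ 3*store(store(tab, k + 3, 3*k - 3), k + 2, y + 13)[k] < 5
Answer: WP = store(tab, k + 3, 3*k - 3)[cnt + 1] + store(tab, k + 3, 3*k - 3)[y] ≤ 6 ∧ 2*y ≤ 7 ∧ 2*y ≤ 1 ∧ 3*store(store(tab, k + 3, 3*k - 3), k + 2, y + 13)[k] < 5


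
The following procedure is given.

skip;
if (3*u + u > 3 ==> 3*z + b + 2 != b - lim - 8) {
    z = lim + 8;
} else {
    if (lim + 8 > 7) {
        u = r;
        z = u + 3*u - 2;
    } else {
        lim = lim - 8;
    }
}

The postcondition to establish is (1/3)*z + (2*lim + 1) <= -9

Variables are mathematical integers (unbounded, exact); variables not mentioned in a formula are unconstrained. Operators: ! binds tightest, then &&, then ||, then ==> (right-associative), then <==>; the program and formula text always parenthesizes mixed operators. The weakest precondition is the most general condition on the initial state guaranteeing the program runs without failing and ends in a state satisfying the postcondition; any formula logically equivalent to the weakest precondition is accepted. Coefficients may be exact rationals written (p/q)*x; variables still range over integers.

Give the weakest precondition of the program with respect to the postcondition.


Working backward. After the program, the postcondition (1/3)*z + (2*lim + 1) <= -9 must hold; in canonical form it is 2*lim + (1/3)*z <= -10.
Then branch requires (7/3)*lim <= -38/3; else branch requires (lim > -1 ==> 2*lim + (4/3)*r <= -28/3) && ((!(lim > -1)) ==> 2*lim + (1/3)*z <= 6).
Before the if: ((4*u > 3 ==> lim + 3*z != -10) ==> (7/3)*lim <= -38/3) && ((!(4*u > 3 ==> lim + 3*z != -10)) ==> ((lim > -1 ==> 2*lim + (4/3)*r <= -28/3) && ((!(lim > -1)) ==> 2*lim + (1/3)*z <= 6)))
Before skip: ((4*u > 3 ==> lim + 3*z != -10) ==> (7/3)*lim <= -38/3) && ((!(4*u > 3 ==> lim + 3*z != -10)) ==> ((lim > -1 ==> 2*lim + (4/3)*r <= -28/3) && ((!(lim > -1)) ==> 2*lim + (1/3)*z <= 6)))
Answer: WP = ((4*u > 3 ==> lim + 3*z != -10) ==> (7/3)*lim <= -38/3) && ((!(4*u > 3 ==> lim + 3*z != -10)) ==> ((lim > -1 ==> 2*lim + (4/3)*r <= -28/3) && ((!(lim > -1)) ==> 2*lim + (1/3)*z <= 6)))


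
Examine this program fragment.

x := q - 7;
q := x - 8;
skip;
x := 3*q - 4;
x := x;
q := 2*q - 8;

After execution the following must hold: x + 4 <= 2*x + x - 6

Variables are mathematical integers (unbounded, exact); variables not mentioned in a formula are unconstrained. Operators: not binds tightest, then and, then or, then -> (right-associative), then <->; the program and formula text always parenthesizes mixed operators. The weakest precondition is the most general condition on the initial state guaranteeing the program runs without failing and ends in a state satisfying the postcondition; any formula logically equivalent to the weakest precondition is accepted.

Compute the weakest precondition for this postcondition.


Working backward. After the program, the postcondition x + 4 <= 2*x + x - 6 must hold; in canonical form it is 2*x >= 10.
Before q := 2*q - 8: 2*x >= 10
Before x := x: 2*x >= 10
Before x := 3*q - 4: 6*q >= 18
Before skip: 6*q >= 18
Before q := x - 8: 6*x >= 66
Before x := q - 7: 6*q >= 108
Answer: WP = 6*q >= 108


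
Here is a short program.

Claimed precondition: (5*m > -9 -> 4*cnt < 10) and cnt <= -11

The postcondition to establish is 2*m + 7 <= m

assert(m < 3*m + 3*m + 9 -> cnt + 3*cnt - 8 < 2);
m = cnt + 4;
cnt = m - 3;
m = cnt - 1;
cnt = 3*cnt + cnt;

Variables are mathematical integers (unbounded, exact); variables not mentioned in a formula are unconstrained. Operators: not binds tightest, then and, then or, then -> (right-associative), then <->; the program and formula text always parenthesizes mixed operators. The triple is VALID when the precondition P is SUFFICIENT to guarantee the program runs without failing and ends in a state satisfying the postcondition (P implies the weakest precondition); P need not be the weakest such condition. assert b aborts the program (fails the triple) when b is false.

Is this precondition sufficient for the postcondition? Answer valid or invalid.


Working backward. After the program, the postcondition 2*m + 7 <= m must hold; in canonical form it is m <= -7.
Before cnt := 3*cnt + cnt: m <= -7
Before m := cnt - 1: cnt <= -6
Before cnt := m - 3: m <= -3
Before m := cnt + 4: cnt <= -7
Before assert m < 3*m + 3*m + 9 -> cnt + 3*cnt - 8 < 2: (5*m > -9 -> 4*cnt < 10) and cnt <= -7
The weakest precondition is (5*m > -9 -> 4*cnt < 10) and cnt <= -7.
Check whether (5*m > -9 -> 4*cnt < 10) and cnt <= -11 implies it.
Every state satisfying the precondition satisfies the weakest precondition: the implication holds.
Answer: valid


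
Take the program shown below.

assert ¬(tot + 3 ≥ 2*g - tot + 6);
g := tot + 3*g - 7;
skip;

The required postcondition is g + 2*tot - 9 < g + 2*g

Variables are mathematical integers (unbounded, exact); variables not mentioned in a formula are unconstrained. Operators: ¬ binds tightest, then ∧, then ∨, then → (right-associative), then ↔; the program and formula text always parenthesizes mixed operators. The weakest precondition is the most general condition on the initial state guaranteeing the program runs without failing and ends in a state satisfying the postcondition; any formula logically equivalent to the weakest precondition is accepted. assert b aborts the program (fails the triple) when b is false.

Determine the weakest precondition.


Working backward. After the program, the postcondition g + 2*tot - 9 < g + 2*g must hold; in canonical form it is 2*tot < 2*g + 9.
Before skip: 2*tot < 2*g + 9
Before g := tot + 3*g - 7: 6*g > 5
Before assert ¬(tot + 3 ≥ 2*g - tot + 6): (¬(2*tot ≥ 2*g + 3)) ∧ 6*g > 5
Answer: WP = (¬(2*tot ≥ 2*g + 3)) ∧ 6*g > 5


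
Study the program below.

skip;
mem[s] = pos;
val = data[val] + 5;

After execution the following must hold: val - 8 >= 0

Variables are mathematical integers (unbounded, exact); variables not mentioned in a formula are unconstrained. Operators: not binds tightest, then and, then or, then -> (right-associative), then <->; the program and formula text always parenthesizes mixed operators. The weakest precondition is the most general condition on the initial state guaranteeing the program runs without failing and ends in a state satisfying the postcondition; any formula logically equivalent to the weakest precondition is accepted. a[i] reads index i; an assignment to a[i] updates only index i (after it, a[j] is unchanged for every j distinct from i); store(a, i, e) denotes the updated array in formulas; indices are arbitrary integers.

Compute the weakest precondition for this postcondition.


Working backward. After the program, the postcondition val - 8 >= 0 must hold; in canonical form it is val >= 8.
Before val := data[val] + 5: data[val] >= 3
Before mem[s] := pos: data[val] >= 3
Before skip: data[val] >= 3
Answer: WP = data[val] >= 3


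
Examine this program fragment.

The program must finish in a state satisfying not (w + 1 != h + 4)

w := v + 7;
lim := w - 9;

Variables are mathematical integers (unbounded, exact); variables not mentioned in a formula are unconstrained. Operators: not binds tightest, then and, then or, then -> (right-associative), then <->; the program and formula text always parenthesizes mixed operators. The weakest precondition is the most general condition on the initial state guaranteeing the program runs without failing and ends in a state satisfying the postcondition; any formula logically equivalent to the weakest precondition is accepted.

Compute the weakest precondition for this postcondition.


Working backward. After the program, the postcondition not (w + 1 != h + 4) must hold; in canonical form it is not (w != h + 3).
Before lim := w - 9: not (w != h + 3)
Before w := v + 7: not (v != h - 4)
Answer: WP = not (v != h - 4)


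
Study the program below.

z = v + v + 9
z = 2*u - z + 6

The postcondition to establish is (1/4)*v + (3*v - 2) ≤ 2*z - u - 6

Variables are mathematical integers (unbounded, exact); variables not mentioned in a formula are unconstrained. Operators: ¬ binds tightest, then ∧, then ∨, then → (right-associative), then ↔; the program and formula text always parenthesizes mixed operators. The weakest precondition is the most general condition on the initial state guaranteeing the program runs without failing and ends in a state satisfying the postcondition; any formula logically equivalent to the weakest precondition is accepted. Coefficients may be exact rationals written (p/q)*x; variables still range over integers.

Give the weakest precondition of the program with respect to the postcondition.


Working backward. After the program, the postcondition (1/4)*v + (3*v - 2) ≤ 2*z - u - 6 must hold; in canonical form it is u + (13/4)*v ≤ 2*z - 4.
Before z := 2*u - z + 6: (13/4)*v + 2*z ≤ 3*u + 8
Before z := v + v + 9: (29/4)*v ≤ 3*u - 10
Answer: WP = (29/4)*v ≤ 3*u - 10


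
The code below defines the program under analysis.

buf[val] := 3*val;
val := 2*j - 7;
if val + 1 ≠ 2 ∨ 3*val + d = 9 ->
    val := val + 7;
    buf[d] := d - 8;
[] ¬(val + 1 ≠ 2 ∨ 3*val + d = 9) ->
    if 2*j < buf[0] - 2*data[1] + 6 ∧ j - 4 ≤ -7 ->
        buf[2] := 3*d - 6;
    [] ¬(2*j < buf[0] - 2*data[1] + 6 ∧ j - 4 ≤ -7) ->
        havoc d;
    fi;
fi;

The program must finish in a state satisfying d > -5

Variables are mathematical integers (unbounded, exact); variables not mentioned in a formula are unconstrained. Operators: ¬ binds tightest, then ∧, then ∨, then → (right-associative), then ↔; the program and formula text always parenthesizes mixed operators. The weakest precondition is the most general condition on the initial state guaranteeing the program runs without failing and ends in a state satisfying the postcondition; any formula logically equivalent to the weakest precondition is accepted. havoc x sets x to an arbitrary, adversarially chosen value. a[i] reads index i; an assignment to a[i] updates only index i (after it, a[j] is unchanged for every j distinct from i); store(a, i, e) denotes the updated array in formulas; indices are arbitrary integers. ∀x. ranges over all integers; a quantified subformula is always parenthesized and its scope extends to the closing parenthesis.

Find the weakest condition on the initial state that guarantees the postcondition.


Working backward. After the program, d > -5 must hold.
Then branch requires d > -5; else branch requires ((2*data[1] + 2*j < buf[0] + 6 ∧ j ≤ -3) → d > -5) ∧ ((¬(2*data[1] + 2*j < buf[0] + 6 ∧ j ≤ -3)) → (∀d_1. d_1 > -5)).
Before the if: ((val ≠ 1 ∨ d + 3*val = 9) → d > -5) ∧ ((¬(val ≠ 1 ∨ d + 3*val = 9)) → (((2*data[1] + 2*j < buf[0] + 6 ∧ j ≤ -3) → d > -5) ∧ ((¬(2*data[1] + 2*j < buf[0] + 6 ∧ j ≤ -3)) → (∀d_1. d_1 > -5))))
Before val := 2*j - 7: ((2*j ≠ 8 ∨ d + 6*j = 30) → d > -5) ∧ ((¬(2*j ≠ 8 ∨ d + 6*j = 30)) → (((2*data[1] + 2*j < buf[0] + 6 ∧ j ≤ -3) → d > -5) ∧ ((¬(2*data[1] + 2*j < buf[0] + 6 ∧ j ≤ -3)) → (∀d_1. d_1 > -5))))
Before buf[val] := 3*val: ((2*j ≠ 8 ∨ d + 6*j = 30) → d > -5) ∧ ((¬(2*j ≠ 8 ∨ d + 6*j = 30)) → (((2*data[1] + 2*j < store(buf, val, 3*val)[0] + 6 ∧ j ≤ -3) → d > -5) ∧ ((¬(2*data[1] + 2*j < store(buf, val, 3*val)[0] + 6 ∧ j ≤ -3)) → (∀d_1. d_1 > -5))))
Answer: WP = ((2*j ≠ 8 ∨ d + 6*j = 30) → d > -5) ∧ ((¬(2*j ≠ 8 ∨ d + 6*j = 30)) → (((2*data[1] + 2*j < store(buf, val, 3*val)[0] + 6 ∧ j ≤ -3) → d > -5) ∧ ((¬(2*data[1] + 2*j < store(buf, val, 3*val)[0] + 6 ∧ j ≤ -3)) → (∀d_1. d_1 > -5))))


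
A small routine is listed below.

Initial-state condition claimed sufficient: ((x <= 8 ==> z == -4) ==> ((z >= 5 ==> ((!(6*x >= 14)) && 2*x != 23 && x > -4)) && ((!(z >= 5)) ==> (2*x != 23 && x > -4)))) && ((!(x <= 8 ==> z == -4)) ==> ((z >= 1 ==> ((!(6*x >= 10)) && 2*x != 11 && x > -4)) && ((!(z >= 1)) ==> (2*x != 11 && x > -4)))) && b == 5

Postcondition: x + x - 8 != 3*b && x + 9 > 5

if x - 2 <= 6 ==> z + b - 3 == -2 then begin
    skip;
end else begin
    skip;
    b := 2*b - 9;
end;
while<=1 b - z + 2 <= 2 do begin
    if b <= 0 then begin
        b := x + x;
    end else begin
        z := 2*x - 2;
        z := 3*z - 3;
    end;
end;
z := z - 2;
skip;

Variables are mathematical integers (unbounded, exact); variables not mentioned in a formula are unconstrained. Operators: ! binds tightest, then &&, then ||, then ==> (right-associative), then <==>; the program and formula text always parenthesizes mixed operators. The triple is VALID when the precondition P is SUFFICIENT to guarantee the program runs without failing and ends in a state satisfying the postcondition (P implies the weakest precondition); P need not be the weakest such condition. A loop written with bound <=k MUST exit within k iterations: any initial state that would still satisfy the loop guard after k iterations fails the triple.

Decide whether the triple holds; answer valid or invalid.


Working backward. After the program, the postcondition x + x - 8 != 3*b && x + 9 > 5 must hold; in canonical form it is 2*x != 3*b + 8 && x > -4.
Before skip: 2*x != 3*b + 8 && x > -4
Before z := z - 2: 2*x != 3*b + 8 && x > -4
Before the loop (bound <=1), unroll the exhaustion recursion (WP_0 = exit-now case; WP_j = one more guarded iteration, up to j = 1):
  WP_0: (!(b <= z)) && 2*x != 3*b + 8 && x > -4
  WP_1: (b <= z ==> ((b <= 0 ==> ((!(2*x <= z)) && 4*x != -8 && x > -4)) && ((!(b <= 0)) ==> ((!(b <= 6*x - 9)) && 2*x != 3*b + 8 && x > -4)))) && ((!(b <= z)) ==> (2*x != 3*b + 8 && x > -4))
So before the loop: (b <= z ==> ((b <= 0 ==> ((!(2*x <= z)) && 4*x != -8 && x > -4)) && ((!(b <= 0)) ==> ((!(b <= 6*x - 9)) && 2*x != 3*b + 8 && x > -4)))) && ((!(b <= z)) ==> (2*x != 3*b + 8 && x > -4))
Then branch requires (b <= z ==> ((b <= 0 ==> ((!(2*x <= z)) && 4*x != -8 && x > -4)) && ((!(b <= 0)) ==> ((!(b <= 6*x - 9)) && 2*x != 3*b + 8 && x > -4)))) && ((!(b <= z)) ==> (2*x != 3*b + 8 && x > -4)); else branch requires (2*b <= z + 9 ==> ((2*b <= 9 ==> ((!(2*x <= z)) && 4*x != -8 && x > -4)) && ((!(2*b <= 9)) ==> ((!(2*b <= 6*x)) && 2*x != 6*b - 19 && x > -4)))) && ((!(2*b <= z + 9)) ==> (2*x != 6*b - 19 && x > -4)).
Before the if: ((x <= 8 ==> b + z == 1) ==> ((b <= z ==> ((b <= 0 ==> ((!(2*x <= z)) && 4*x != -8 && x > -4)) && ((!(b <= 0)) ==> ((!(b <= 6*x - 9)) && 2*x != 3*b + 8 && x > -4)))) && ((!(b <= z)) ==> (2*x != 3*b + 8 && x > -4)))) && ((!(x <= 8 ==> b + z == 1)) ==> ((2*b <= z + 9 ==> ((2*b <= 9 ==> ((!(2*x <= z)) && 4*x != -8 && x > -4)) && ((!(2*b <= 9)) ==> ((!(2*b <= 6*x)) && 2*x != 6*b - 19 && x > -4)))) && ((!(2*b <= z + 9)) ==> (2*x != 6*b - 19 && x > -4))))
The weakest precondition is ((x <= 8 ==> b + z == 1) ==> ((b <= z ==> ((b <= 0 ==> ((!(2*x <= z)) && 4*x != -8 && x > -4)) && ((!(b <= 0)) ==> ((!(b <= 6*x - 9)) && 2*x != 3*b + 8 && x > -4)))) && ((!(b <= z)) ==> (2*x != 3*b + 8 && x > -4)))) && ((!(x <= 8 ==> b + z == 1)) ==> ((2*b <= z + 9 ==> ((2*b <= 9 ==> ((!(2*x <= z)) && 4*x != -8 && x > -4)) && ((!(2*b <= 9)) ==> ((!(2*b <= 6*x)) && 2*x != 6*b - 19 && x > -4)))) && ((!(2*b <= z + 9)) ==> (2*x != 6*b - 19 && x > -4)))).
Check whether ((x <= 8 ==> z == -4) ==> ((z >= 5 ==> ((!(6*x >= 14)) && 2*x != 23 && x > -4)) && ((!(z >= 5)) ==> (2*x != 23 && x > -4)))) && ((!(x <= 8 ==> z == -4)) ==> ((z >= 1 ==> ((!(6*x >= 10)) && 2*x != 11 && x > -4)) && ((!(z >= 1)) ==> (2*x != 11 && x > -4)))) && b == 5 implies it.
Every state satisfying the precondition satisfies the weakest precondition: the implication holds.
Answer: valid


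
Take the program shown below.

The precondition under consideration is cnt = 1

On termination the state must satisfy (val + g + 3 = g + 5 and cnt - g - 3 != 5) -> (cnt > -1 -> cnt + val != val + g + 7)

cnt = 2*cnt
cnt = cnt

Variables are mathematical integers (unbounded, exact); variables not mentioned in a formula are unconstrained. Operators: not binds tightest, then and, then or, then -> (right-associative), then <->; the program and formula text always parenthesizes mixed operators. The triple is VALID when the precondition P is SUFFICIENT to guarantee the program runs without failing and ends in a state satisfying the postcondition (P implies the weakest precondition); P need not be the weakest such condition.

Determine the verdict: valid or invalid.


Working backward. After the program, the postcondition (val + g + 3 = g + 5 and cnt - g - 3 != 5) -> (cnt > -1 -> cnt + val != val + g + 7) must hold; in canonical form it is (val = 2 and cnt != g + 8) -> (cnt > -1 -> cnt != g + 7).
Before cnt := cnt: (val = 2 and cnt != g + 8) -> (cnt > -1 -> cnt != g + 7)
Before cnt := 2*cnt: (val = 2 and 2*cnt != g + 8) -> (2*cnt > -1 -> 2*cnt != g + 7)
The weakest precondition is (val = 2 and 2*cnt != g + 8) -> (2*cnt > -1 -> 2*cnt != g + 7).
Check whether cnt = 1 implies it.
Countermodel: at the initial state cnt = 1, g = -5, val = 2, the precondition holds but the weakest precondition fails.
Answer: invalid


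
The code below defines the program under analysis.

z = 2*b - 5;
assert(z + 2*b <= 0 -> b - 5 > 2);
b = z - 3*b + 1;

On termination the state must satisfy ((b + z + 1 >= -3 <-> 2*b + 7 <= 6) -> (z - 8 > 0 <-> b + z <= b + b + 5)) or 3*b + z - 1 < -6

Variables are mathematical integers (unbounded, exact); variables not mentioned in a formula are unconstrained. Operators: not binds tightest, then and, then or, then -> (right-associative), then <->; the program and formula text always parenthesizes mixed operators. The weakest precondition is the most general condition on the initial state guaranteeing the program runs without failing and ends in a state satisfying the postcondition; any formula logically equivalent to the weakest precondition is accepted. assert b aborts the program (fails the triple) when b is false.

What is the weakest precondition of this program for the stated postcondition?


Working backward. After the program, the postcondition ((b + z + 1 >= -3 <-> 2*b + 7 <= 6) -> (z - 8 > 0 <-> b + z <= b + b + 5)) or 3*b + z - 1 < -6 must hold; in canonical form it is ((b + z >= -4 <-> 2*b <= -1) -> (z > 8 <-> z <= b + 5)) or 3*b + z < -5.
Before b := z - 3*b + 1: ((2*z >= 3*b - 5 <-> 2*z <= 6*b - 3) -> (z > 8 <-> 3*b <= 6)) or 4*z < 9*b - 8
Before assert z + 2*b <= 0 -> b - 5 > 2: (2*b + z <= 0 -> b > 7) and (((2*z >= 3*b - 5 <-> 2*z <= 6*b - 3) -> (z > 8 <-> 3*b <= 6)) or 4*z < 9*b - 8)
Before z := 2*b - 5: (4*b <= 5 -> b > 7) and (((b >= 5 <-> 2*b >= -7) -> (2*b > 13 <-> 3*b <= 6)) or b > -12)
Answer: WP = (4*b <= 5 -> b > 7) and (((b >= 5 <-> 2*b >= -7) -> (2*b > 13 <-> 3*b <= 6)) or b > -12)


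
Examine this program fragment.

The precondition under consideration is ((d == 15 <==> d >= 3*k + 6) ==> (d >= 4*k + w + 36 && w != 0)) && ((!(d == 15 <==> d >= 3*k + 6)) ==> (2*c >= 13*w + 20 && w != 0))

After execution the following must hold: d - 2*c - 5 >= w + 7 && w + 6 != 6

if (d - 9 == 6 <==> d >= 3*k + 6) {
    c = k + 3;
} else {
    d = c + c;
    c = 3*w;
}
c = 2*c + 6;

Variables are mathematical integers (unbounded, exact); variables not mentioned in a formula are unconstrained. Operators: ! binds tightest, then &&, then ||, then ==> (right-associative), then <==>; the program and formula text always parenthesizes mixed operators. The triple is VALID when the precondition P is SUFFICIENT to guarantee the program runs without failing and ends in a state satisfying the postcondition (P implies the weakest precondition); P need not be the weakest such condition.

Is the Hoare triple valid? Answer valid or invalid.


Working backward. After the program, the postcondition d - 2*c - 5 >= w + 7 && w + 6 != 6 must hold; in canonical form it is d >= 2*c + w + 12 && w != 0.
Before c := 2*c + 6: d >= 4*c + w + 24 && w != 0
Then branch requires d >= 4*k + w + 36 && w != 0; else branch requires 2*c >= 13*w + 24 && w != 0.
Before the if: ((d == 15 <==> d >= 3*k + 6) ==> (d >= 4*k + w + 36 && w != 0)) && ((!(d == 15 <==> d >= 3*k + 6)) ==> (2*c >= 13*w + 24 && w != 0))
The weakest precondition is ((d == 15 <==> d >= 3*k + 6) ==> (d >= 4*k + w + 36 && w != 0)) && ((!(d == 15 <==> d >= 3*k + 6)) ==> (2*c >= 13*w + 24 && w != 0)).
Check whether ((d == 15 <==> d >= 3*k + 6) ==> (d >= 4*k + w + 36 && w != 0)) && ((!(d == 15 <==> d >= 3*k + 6)) ==> (2*c >= 13*w + 20 && w != 0)) implies it.
Countermodel: at the initial state c = 23, d = 15, k = 4, w = 2, the precondition holds but the weakest precondition fails.
Answer: invalid


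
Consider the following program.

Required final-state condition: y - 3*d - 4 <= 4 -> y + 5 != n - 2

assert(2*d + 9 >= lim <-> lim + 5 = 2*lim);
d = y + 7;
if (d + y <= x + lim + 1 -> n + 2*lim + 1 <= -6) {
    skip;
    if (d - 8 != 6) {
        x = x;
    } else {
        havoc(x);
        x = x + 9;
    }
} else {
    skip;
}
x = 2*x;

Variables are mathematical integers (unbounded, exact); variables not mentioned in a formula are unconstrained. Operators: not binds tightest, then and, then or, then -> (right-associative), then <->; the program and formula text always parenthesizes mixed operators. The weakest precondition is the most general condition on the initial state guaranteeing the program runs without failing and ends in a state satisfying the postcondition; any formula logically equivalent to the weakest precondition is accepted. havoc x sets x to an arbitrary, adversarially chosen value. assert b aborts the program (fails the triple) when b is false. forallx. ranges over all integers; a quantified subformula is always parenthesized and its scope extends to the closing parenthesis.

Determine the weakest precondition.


Working backward. After the program, the postcondition y - 3*d - 4 <= 4 -> y + 5 != n - 2 must hold; in canonical form it is y <= 3*d + 8 -> y != n - 7.
Before x := 2*x: y <= 3*d + 8 -> y != n - 7
Then branch requires (d != 14 -> (y <= 3*d + 8 -> y != n - 7)) and ((not (d != 14)) -> (y <= 3*d + 8 -> y != n - 7)); else branch requires y <= 3*d + 8 -> y != n - 7.
Before the if: ((d + y <= lim + x + 1 -> 2*lim + n <= -7) -> ((d != 14 -> (y <= 3*d + 8 -> y != n - 7)) and ((not (d != 14)) -> (y <= 3*d + 8 -> y != n - 7)))) and ((not (d + y <= lim + x + 1 -> 2*lim + n <= -7)) -> (y <= 3*d + 8 -> y != n - 7))
Before d := y + 7: ((2*y <= lim + x - 6 -> 2*lim + n <= -7) -> ((y != 7 -> (2*y >= -29 -> y != n - 7)) and ((not (y != 7)) -> (2*y >= -29 -> y != n - 7)))) and ((not (2*y <= lim + x - 6 -> 2*lim + n <= -7)) -> (2*y >= -29 -> y != n - 7))
Before assert 2*d + 9 >= lim <-> lim + 5 = 2*lim: (2*d >= lim - 9 <-> lim = 5) and ((2*y <= lim + x - 6 -> 2*lim + n <= -7) -> ((y != 7 -> (2*y >= -29 -> y != n - 7)) and ((not (y != 7)) -> (2*y >= -29 -> y != n - 7)))) and ((not (2*y <= lim + x - 6 -> 2*lim + n <= -7)) -> (2*y >= -29 -> y != n - 7))
Answer: WP = (2*d >= lim - 9 <-> lim = 5) and ((2*y <= lim + x - 6 -> 2*lim + n <= -7) -> ((y != 7 -> (2*y >= -29 -> y != n - 7)) and ((not (y != 7)) -> (2*y >= -29 -> y != n - 7)))) and ((not (2*y <= lim + x - 6 -> 2*lim + n <= -7)) -> (2*y >= -29 -> y != n - 7))


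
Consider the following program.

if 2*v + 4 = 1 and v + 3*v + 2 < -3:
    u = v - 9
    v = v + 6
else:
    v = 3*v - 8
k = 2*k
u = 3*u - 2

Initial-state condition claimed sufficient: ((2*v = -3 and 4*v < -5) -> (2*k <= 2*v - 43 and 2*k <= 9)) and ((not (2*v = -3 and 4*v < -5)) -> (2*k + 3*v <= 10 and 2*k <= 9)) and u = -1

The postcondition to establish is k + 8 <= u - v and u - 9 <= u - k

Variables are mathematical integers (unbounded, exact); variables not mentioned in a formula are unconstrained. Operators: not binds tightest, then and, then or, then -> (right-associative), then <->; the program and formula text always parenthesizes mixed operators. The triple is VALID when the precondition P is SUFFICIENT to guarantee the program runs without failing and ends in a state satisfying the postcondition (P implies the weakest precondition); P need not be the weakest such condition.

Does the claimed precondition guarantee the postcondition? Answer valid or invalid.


Working backward. After the program, the postcondition k + 8 <= u - v and u - 9 <= u - k must hold; in canonical form it is k + v <= u - 8 and k <= 9.
Before u := 3*u - 2: k + v <= 3*u - 10 and k <= 9
Before k := 2*k: 2*k + v <= 3*u - 10 and 2*k <= 9
Then branch requires 2*k <= 2*v - 43 and 2*k <= 9; else branch requires 2*k + 3*v <= 3*u - 2 and 2*k <= 9.
Before the if: ((2*v = -3 and 4*v < -5) -> (2*k <= 2*v - 43 and 2*k <= 9)) and ((not (2*v = -3 and 4*v < -5)) -> (2*k + 3*v <= 3*u - 2 and 2*k <= 9))
The weakest precondition is ((2*v = -3 and 4*v < -5) -> (2*k <= 2*v - 43 and 2*k <= 9)) and ((not (2*v = -3 and 4*v < -5)) -> (2*k + 3*v <= 3*u - 2 and 2*k <= 9)).
Check whether ((2*v = -3 and 4*v < -5) -> (2*k <= 2*v - 43 and 2*k <= 9)) and ((not (2*v = -3 and 4*v < -5)) -> (2*k + 3*v <= 10 and 2*k <= 9)) and u = -1 implies it.
Countermodel: at the initial state k = 0, u = -1, v = 0, the precondition holds but the weakest precondition fails.
Answer: invalid
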